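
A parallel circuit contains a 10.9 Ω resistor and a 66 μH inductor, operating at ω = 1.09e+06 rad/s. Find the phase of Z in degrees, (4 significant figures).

8.616°

X_L = ωL = 71.94 Ω
Parallel: admittances add. Y = 1/R + 1/(jωL)
Y = (0.09174 − j0.01390) S
|Y| = 0.09279 S → |Z| = 1/|Y| = 10.78 Ω, ∠Z = −∠Y = 8.616°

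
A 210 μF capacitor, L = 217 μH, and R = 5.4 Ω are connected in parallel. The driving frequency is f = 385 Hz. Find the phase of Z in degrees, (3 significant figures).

82.4°

ω = 2πf = 2419 rad/s
X_L = ωL = 0.525 Ω
X_C = 1/(ωC) = 1.97 Ω
Parallel: admittances add. Y = 1/R + 1/(jωL) + jωC
Y = (0.185 − j1.40) S
|Y| = 1.41 S → |Z| = 1/|Y| = 0.710 Ω, ∠Z = −∠Y = 82.4°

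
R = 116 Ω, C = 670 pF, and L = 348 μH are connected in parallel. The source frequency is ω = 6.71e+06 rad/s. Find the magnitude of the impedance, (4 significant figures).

X_L = ωL = 2335 Ω
X_C = 1/(ωC) = 222.4 Ω
Parallel: admittances add. Y = 1/R + 1/(jωL) + jωC
Y = (0.008621 + j0.004067) S
|Y| = 0.009532 S → |Z| = 1/|Y| = 104.9 Ω, ∠Z = −∠Y = -25.26°

104.9 Ω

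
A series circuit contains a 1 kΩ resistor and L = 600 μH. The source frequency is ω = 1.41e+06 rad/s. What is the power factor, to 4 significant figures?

0.7634

X_L = ωL = 846.0 Ω
Z = 1000 + j846.0 Ω
|Z| = √(1000² + 846.0²) = 1310 Ω
∠Z = arctan(846.0/1000) = 40.23°
cos φ = cos(40.23°) = 0.7634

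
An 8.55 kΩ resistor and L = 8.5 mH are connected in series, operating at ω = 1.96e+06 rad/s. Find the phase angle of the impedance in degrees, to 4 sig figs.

62.83°

X_L = ωL = 16660 Ω
Z = 8550 + j16660 Ω
|Z| = √(8550² + 16660²) = 18730 Ω
∠Z = arctan(16660/8550) = 62.83°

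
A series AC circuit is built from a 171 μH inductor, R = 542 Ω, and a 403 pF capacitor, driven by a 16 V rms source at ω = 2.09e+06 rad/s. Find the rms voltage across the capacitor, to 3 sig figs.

X_L = ωL = 357 Ω
X_C = 1/(ωC) = 1190 Ω
Net reactance X = X_L − X_C = -830 Ω
Z = 542 − j830 Ω
|Z| = √(542² + 830²) = 991 Ω
I = V/|Z| = 16.1 mA
V_C = I·|Z_C| = 0.0161 × 1190 = 19.2 V

19.2 V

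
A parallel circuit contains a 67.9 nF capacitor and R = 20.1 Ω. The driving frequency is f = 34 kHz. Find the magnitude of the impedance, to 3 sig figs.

ω = 2πf = 213600 rad/s
X_C = 1/(ωC) = 68.9 Ω
Parallel: admittances add. Y = 1/R + jωC
Y = (0.0498 + j0.0145) S
|Y| = 0.0518 S → |Z| = 1/|Y| = 19.3 Ω, ∠Z = −∠Y = -16.3°

19.3 Ω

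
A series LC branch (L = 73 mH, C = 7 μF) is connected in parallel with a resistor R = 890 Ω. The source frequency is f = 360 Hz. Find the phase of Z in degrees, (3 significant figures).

ω = 2πf = 2262 rad/s
X_L = ωL = 165 Ω
X_C = 1/(ωC) = 63.2 Ω
Branch 1: Z₁ = R = 890 Ω
Branch 2 (series LC): Z₂ = j(X_L − X_C) = j102 Ω
Parallel: Z = Z₁Z₂/(Z₁+Z₂), |Z| = 101 Ω, ∠Z = 83.5°

83.5°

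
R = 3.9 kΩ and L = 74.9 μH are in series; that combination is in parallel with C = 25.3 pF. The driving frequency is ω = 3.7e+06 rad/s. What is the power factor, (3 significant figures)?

X_L = ωL = 277 Ω
X_C = 1/(ωC) = 10700 Ω
Branch 1 (R+jX_L): Z₁ = 3900 + j277 Ω, |Z₁| = 3910 Ω
Branch 2 (−jX_C): Z₂ = −j10700 Ω
Parallel: Z = Z₁Z₂/(Z₁+Z₂), |Z| = 3760 Ω, ∠Z = -16.5°
cos φ = cos(-16.5°) = 0.959

0.959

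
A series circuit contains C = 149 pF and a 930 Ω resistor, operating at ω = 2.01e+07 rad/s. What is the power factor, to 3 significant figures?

X_C = 1/(ωC) = 334 Ω
Z = 930 − j334 Ω
|Z| = √(930² + 334²) = 988 Ω
∠Z = arctan(-334/930) = -19.7°
cos φ = cos(-19.7°) = 0.941

0.941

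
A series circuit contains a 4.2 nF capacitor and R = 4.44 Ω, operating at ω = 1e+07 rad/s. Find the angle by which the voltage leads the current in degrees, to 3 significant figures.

-79.4°

X_C = 1/(ωC) = 23.8 Ω
Z = 4.44 − j23.8 Ω
|Z| = √(4.44² + 23.8²) = 24.2 Ω
∠Z = arctan(-23.8/4.44) = -79.4°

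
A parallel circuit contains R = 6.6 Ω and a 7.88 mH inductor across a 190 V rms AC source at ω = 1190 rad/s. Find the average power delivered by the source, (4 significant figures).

X_L = ωL = 9.377 Ω
Parallel: admittances add. Y = 1/R + 1/(jωL)
Y = (0.1515 − j0.1066) S
|Y| = 0.1853 S → |Z| = 1/|Y| = 5.397 Ω, ∠Z = −∠Y = 35.14°
I = V/|Z| = 35.20 A
P = VI cos φ = 190 × 35.20 × cos(35.14°) = 5.470 kW

5.470 kW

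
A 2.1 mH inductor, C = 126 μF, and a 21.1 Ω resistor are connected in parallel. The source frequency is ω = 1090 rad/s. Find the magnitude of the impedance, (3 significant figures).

3.30 Ω

X_L = ωL = 2.29 Ω
X_C = 1/(ωC) = 7.28 Ω
Parallel: admittances add. Y = 1/R + 1/(jωL) + jωC
Y = (0.0474 − j0.300) S
|Y| = 0.303 S → |Z| = 1/|Y| = 3.30 Ω, ∠Z = −∠Y = 81.0°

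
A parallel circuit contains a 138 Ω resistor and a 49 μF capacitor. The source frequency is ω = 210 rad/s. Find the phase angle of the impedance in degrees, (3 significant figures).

-54.8°

X_C = 1/(ωC) = 97.2 Ω
Parallel: admittances add. Y = 1/R + jωC
Y = (0.00725 + j0.0103) S
|Y| = 0.0126 S → |Z| = 1/|Y| = 79.5 Ω, ∠Z = −∠Y = -54.8°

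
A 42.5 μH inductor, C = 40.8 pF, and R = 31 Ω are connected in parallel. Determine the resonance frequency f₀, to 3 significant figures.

3.82 MHz

ω₀ = 1/√(LC) = 1/√(4.25e-05 × 4.08e-11) = 2.401e+07 rad/s
f₀ = ω₀/(2π) = 3.82 MHz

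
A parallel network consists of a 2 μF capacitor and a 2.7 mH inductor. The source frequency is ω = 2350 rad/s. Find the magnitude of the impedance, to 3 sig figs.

X_L = ωL = 6.35 Ω
X_C = 1/(ωC) = 213 Ω
Parallel: admittances add. Y = 1/(jωL) + jωC
Y = (0 − j0.153) S
|Y| = 0.153 S → |Z| = 1/|Y| = 6.54 Ω, ∠Z = −∠Y = 90.0°

6.54 Ω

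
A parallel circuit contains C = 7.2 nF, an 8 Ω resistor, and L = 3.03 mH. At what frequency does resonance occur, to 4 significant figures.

ω₀ = 1/√(LC) = 1/√(0.00303 × 7.2e-09) = 214100 rad/s
f₀ = ω₀/(2π) = 34.07 kHz

34.07 kHz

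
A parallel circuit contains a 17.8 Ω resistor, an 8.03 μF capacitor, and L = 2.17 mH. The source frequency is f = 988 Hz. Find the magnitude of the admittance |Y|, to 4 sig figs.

61.24 mS

ω = 2πf = 6208 rad/s
X_L = ωL = 13.47 Ω
X_C = 1/(ωC) = 20.06 Ω
Parallel: admittances add. Y = 1/R + 1/(jωL) + jωC
Y = (0.05618 − j0.02439) S
|Y| = 0.06124 S → |Z| = 1/|Y| = 16.33 Ω, ∠Z = −∠Y = 23.46°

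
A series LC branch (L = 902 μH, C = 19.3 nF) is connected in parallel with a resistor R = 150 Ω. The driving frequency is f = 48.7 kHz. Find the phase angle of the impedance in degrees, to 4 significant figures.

ω = 2πf = 306000 rad/s
X_L = ωL = 276.0 Ω
X_C = 1/(ωC) = 169.3 Ω
Branch 1: Z₁ = R = 150.0 Ω
Branch 2 (series LC): Z₂ = j(X_L − X_C) = j106.7 Ω
Parallel: Z = Z₁Z₂/(Z₁+Z₂), |Z| = 86.93 Ω, ∠Z = 54.58°

54.58°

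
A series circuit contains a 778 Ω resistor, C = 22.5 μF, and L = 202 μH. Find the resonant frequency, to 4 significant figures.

ω₀ = 1/√(LC) = 1/√(0.000202 × 2.25e-05) = 14830 rad/s
f₀ = ω₀/(2π) = 2.361 kHz

2.361 kHz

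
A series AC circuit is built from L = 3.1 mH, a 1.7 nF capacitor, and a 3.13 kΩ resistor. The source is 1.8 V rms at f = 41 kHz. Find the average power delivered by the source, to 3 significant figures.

845 μW

ω = 2πf = 257600 rad/s
X_L = ωL = 799 Ω
X_C = 1/(ωC) = 2280 Ω
Net reactance X = X_L − X_C = -1480 Ω
Z = 3130 − j1480 Ω
|Z| = √(3130² + 1480²) = 3460 Ω
∠Z = arctan(-1480/3130) = -25.4°
I = V/|Z| = 520 μA
P = VI cos φ = 1.8 × 0.000520 × cos(-25.4°) = 845 μW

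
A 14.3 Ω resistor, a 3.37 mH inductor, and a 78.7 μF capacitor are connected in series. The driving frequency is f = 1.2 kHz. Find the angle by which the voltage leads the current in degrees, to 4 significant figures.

58.92°

ω = 2πf = 7540 rad/s
X_L = ωL = 25.41 Ω
X_C = 1/(ωC) = 1.685 Ω
Net reactance X = X_L − X_C = 23.72 Ω
Z = 14.30 + j23.72 Ω
|Z| = √(14.30² + 23.72²) = 27.70 Ω
∠Z = arctan(23.72/14.30) = 58.92°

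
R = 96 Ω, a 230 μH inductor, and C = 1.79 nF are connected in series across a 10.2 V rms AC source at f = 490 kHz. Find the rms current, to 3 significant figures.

ω = 2πf = 3.079e+06 rad/s
X_L = ωL = 708 Ω
X_C = 1/(ωC) = 181 Ω
Net reactance X = X_L − X_C = 527 Ω
Z = 96.0 + j527 Ω
|Z| = √(96.0² + 527²) = 535 Ω
I = V/|Z| = 10.2/535 = 19.1 mA

19.1 mA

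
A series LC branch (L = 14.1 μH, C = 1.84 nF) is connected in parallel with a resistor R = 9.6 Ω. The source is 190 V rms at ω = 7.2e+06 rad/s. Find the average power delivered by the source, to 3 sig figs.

3.76 kW

X_L = ωL = 102 Ω
X_C = 1/(ωC) = 75.5 Ω
Branch 1: Z₁ = R = 9.60 Ω
Branch 2 (series LC): Z₂ = j(X_L − X_C) = j26.0 Ω
Parallel: Z = Z₁Z₂/(Z₁+Z₂), |Z| = 9.01 Ω, ∠Z = 20.2°
I = V/|Z| = 21.1 A
P = VI cos φ = 190 × 21.1 × cos(20.2°) = 3.76 kW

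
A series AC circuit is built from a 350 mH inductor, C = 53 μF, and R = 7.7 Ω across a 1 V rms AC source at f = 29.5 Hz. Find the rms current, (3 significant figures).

ω = 2πf = 185.4 rad/s
X_L = ωL = 64.9 Ω
X_C = 1/(ωC) = 102 Ω
Net reactance X = X_L − X_C = -36.9 Ω
Z = 7.70 − j36.9 Ω
|Z| = √(7.70² + 36.9²) = 37.7 Ω
I = V/|Z| = 1/37.7 = 26.5 mA

26.5 mA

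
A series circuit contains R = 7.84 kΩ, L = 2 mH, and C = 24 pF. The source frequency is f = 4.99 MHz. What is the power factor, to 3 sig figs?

ω = 2πf = 3.135e+07 rad/s
X_L = ωL = 62700 Ω
X_C = 1/(ωC) = 1330 Ω
Net reactance X = X_L − X_C = 61400 Ω
Z = 7840 + j61400 Ω
|Z| = √(7840² + 61400²) = 61900 Ω
∠Z = arctan(61400/7840) = 82.7°
cos φ = cos(82.7°) = 0.127

0.127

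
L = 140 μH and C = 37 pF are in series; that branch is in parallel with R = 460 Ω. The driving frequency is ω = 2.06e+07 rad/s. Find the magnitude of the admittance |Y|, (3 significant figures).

X_L = ωL = 2880 Ω
X_C = 1/(ωC) = 1310 Ω
Branch 1: Z₁ = R = 460 Ω
Branch 2 (series LC): Z₂ = j(X_L − X_C) = j1570 Ω
Parallel: Z = Z₁Z₂/(Z₁+Z₂), |Z| = 441 Ω, ∠Z = 16.3°
|Y| = 1/|Z| = 2.27 mS

2.27 mS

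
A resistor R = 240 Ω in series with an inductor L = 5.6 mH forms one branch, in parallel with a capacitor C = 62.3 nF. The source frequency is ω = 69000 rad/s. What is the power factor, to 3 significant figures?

X_L = ωL = 386 Ω
X_C = 1/(ωC) = 233 Ω
Branch 1 (R+jX_L): Z₁ = 240 + j386 Ω, |Z₁| = 455 Ω
Branch 2 (−jX_C): Z₂ = −j233 Ω
Parallel: Z = Z₁Z₂/(Z₁+Z₂), |Z| = 371 Ω, ∠Z = -64.5°
cos φ = cos(-64.5°) = 0.431

0.431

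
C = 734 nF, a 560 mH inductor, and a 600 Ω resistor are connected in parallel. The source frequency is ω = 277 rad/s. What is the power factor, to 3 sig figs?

X_L = ωL = 155 Ω
X_C = 1/(ωC) = 4920 Ω
Parallel: admittances add. Y = 1/R + 1/(jωL) + jωC
Y = (0.00167 − j0.00624) S
|Y| = 0.00646 S → |Z| = 1/|Y| = 155 Ω, ∠Z = −∠Y = 75.1°
cos φ = cos(75.1°) = 0.258

0.258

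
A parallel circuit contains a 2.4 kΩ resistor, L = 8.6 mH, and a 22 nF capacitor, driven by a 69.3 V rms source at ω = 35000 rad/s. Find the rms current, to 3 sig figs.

179 mA

X_L = ωL = 301 Ω
X_C = 1/(ωC) = 1300 Ω
Parallel: admittances add. Y = 1/R + 1/(jωL) + jωC
Y = (0.000417 − j0.00255) S
|Y| = 0.00259 S → |Z| = 1/|Y| = 387 Ω, ∠Z = −∠Y = 80.7°
I = V/|Z| = 69.3/387 = 179 mA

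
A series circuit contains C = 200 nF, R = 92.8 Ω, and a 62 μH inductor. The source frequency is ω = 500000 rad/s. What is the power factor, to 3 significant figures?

0.975

X_L = ωL = 31.0 Ω
X_C = 1/(ωC) = 10.0 Ω
Net reactance X = X_L − X_C = 21.0 Ω
Z = 92.8 + j21.0 Ω
|Z| = √(92.8² + 21.0²) = 95.1 Ω
∠Z = arctan(21.0/92.8) = 12.8°
cos φ = cos(12.8°) = 0.975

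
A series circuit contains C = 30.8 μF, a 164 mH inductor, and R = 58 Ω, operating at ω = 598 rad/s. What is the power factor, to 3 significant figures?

X_L = ωL = 98.1 Ω
X_C = 1/(ωC) = 54.3 Ω
Net reactance X = X_L − X_C = 43.8 Ω
Z = 58.0 + j43.8 Ω
|Z| = √(58.0² + 43.8²) = 72.7 Ω
∠Z = arctan(43.8/58.0) = 37.0°
cos φ = cos(37.0°) = 0.798

0.798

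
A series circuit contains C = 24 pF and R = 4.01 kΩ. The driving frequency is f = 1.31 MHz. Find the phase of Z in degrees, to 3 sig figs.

-51.6°

ω = 2πf = 8.231e+06 rad/s
X_C = 1/(ωC) = 5060 Ω
Z = 4010 − j5060 Ω
|Z| = √(4010² + 5060²) = 6460 Ω
∠Z = arctan(-5060/4010) = -51.6°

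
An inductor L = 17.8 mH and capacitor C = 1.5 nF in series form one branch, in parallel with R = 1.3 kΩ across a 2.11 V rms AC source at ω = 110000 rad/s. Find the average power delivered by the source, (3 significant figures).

X_L = ωL = 1960 Ω
X_C = 1/(ωC) = 6060 Ω
Branch 1: Z₁ = R = 1300 Ω
Branch 2 (series LC): Z₂ = j(X_L − X_C) = −j4100 Ω
Parallel: Z = Z₁Z₂/(Z₁+Z₂), |Z| = 1240 Ω, ∠Z = -17.6°
I = V/|Z| = 1.70 mA
P = VI cos φ = 2.11 × 0.00170 × cos(-17.6°) = 3.42 mW

3.42 mW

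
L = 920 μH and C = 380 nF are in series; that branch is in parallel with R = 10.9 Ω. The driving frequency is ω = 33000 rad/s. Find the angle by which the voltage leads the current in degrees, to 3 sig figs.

X_L = ωL = 30.4 Ω
X_C = 1/(ωC) = 79.7 Ω
Branch 1: Z₁ = R = 10.9 Ω
Branch 2 (series LC): Z₂ = j(X_L − X_C) = −j49.4 Ω
Parallel: Z = Z₁Z₂/(Z₁+Z₂), |Z| = 10.6 Ω, ∠Z = -12.4°

-12.4°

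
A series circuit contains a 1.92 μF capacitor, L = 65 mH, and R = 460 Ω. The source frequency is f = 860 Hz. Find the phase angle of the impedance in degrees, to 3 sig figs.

ω = 2πf = 5404 rad/s
X_L = ωL = 351 Ω
X_C = 1/(ωC) = 96.4 Ω
Net reactance X = X_L − X_C = 255 Ω
Z = 460 + j255 Ω
|Z| = √(460² + 255²) = 526 Ω
∠Z = arctan(255/460) = 29.0°

29.0°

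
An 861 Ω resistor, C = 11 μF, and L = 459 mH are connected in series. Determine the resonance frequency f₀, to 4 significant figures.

70.83 Hz

ω₀ = 1/√(LC) = 1/√(0.459 × 1.1e-05) = 445.0 rad/s
f₀ = ω₀/(2π) = 70.83 Hz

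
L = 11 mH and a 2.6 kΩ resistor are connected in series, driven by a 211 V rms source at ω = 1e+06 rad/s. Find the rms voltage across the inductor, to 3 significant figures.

X_L = ωL = 11000 Ω
Z = 2600 + j11000 Ω
|Z| = √(2600² + 11000²) = 11300 Ω
I = V/|Z| = 18.7 mA
V_L = I·|Z_L| = 0.0187 × 11000 = 205 V

205 V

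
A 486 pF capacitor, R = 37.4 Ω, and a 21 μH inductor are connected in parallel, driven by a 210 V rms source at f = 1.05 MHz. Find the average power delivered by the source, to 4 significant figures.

ω = 2πf = 6.597e+06 rad/s
X_L = ωL = 138.5 Ω
X_C = 1/(ωC) = 311.9 Ω
Parallel: admittances add. Y = 1/R + 1/(jωL) + jωC
Y = (0.02674 − j0.004012) S
|Y| = 0.02704 S → |Z| = 1/|Y| = 36.99 Ω, ∠Z = −∠Y = 8.533°
I = V/|Z| = 5.678 A
P = VI cos φ = 210 × 5.678 × cos(8.533°) = 1.179 kW

1.179 kW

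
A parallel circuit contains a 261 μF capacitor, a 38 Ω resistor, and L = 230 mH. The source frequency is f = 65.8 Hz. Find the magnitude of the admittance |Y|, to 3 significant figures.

ω = 2πf = 413.4 rad/s
X_L = ωL = 95.1 Ω
X_C = 1/(ωC) = 9.27 Ω
Parallel: admittances add. Y = 1/R + 1/(jωL) + jωC
Y = (0.0263 + j0.0974) S
|Y| = 0.101 S → |Z| = 1/|Y| = 9.91 Ω, ∠Z = −∠Y = -74.9°

101 mS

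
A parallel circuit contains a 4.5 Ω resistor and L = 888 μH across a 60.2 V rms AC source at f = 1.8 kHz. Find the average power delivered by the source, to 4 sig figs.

ω = 2πf = 11310 rad/s
X_L = ωL = 10.04 Ω
Parallel: admittances add. Y = 1/R + 1/(jωL)
Y = (0.2222 − j0.09957) S
|Y| = 0.2435 S → |Z| = 1/|Y| = 4.107 Ω, ∠Z = −∠Y = 24.14°
I = V/|Z| = 14.66 A
P = VI cos φ = 60.2 × 14.66 × cos(24.14°) = 805.3 W

805.3 W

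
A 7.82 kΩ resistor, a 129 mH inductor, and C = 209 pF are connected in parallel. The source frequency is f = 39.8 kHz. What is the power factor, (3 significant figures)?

0.986

ω = 2πf = 250100 rad/s
X_L = ωL = 32300 Ω
X_C = 1/(ωC) = 19100 Ω
Parallel: admittances add. Y = 1/R + 1/(jωL) + jωC
Y = (0.000128 + j2.13e-05) S
|Y| = 0.000130 S → |Z| = 1/|Y| = 7710 Ω, ∠Z = −∠Y = -9.44°
cos φ = cos(-9.44°) = 0.986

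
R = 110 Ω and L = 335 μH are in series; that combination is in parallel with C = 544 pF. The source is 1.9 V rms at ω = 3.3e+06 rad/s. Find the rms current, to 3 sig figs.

X_L = ωL = 1110 Ω
X_C = 1/(ωC) = 557 Ω
Branch 1 (R+jX_L): Z₁ = 110 + j1110 Ω, |Z₁| = 1110 Ω
Branch 2 (−jX_C): Z₂ = −j557 Ω
Parallel: Z = Z₁Z₂/(Z₁+Z₂), |Z| = 1110 Ω, ∠Z = -84.3°
I = V/|Z| = 1.9/1110 = 1.72 mA

1.72 mA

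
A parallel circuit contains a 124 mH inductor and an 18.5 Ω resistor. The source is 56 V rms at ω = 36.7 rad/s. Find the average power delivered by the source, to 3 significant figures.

170 W

X_L = ωL = 4.55 Ω
Parallel: admittances add. Y = 1/R + 1/(jωL)
Y = (0.0541 − j0.220) S
|Y| = 0.226 S → |Z| = 1/|Y| = 4.42 Ω, ∠Z = −∠Y = 76.2°
I = V/|Z| = 12.7 A
P = VI cos φ = 56 × 12.7 × cos(76.2°) = 170 W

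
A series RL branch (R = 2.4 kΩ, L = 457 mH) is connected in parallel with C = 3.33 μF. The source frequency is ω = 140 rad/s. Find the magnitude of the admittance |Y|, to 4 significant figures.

X_L = ωL = 63.98 Ω
X_C = 1/(ωC) = 2145 Ω
Branch 1 (R+jX_L): Z₁ = 2400 + j63.98 Ω, |Z₁| = 2401 Ω
Branch 2 (−jX_C): Z₂ = −j2145 Ω
Parallel: Z = Z₁Z₂/(Z₁+Z₂), |Z| = 1621 Ω, ∠Z = -47.54°
|Y| = 1/|Z| = 616.8 μS

616.8 μS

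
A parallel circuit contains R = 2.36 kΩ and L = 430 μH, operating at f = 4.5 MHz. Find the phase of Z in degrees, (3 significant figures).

ω = 2πf = 2.827e+07 rad/s
X_L = ωL = 12200 Ω
Parallel: admittances add. Y = 1/R + 1/(jωL)
Y = (0.000424 − j8.23e-05) S
|Y| = 0.000432 S → |Z| = 1/|Y| = 2320 Ω, ∠Z = −∠Y = 11.0°

11.0°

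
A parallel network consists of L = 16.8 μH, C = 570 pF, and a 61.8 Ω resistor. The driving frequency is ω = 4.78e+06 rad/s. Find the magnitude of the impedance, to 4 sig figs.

X_L = ωL = 80.30 Ω
X_C = 1/(ωC) = 367.0 Ω
Parallel: admittances add. Y = 1/R + 1/(jωL) + jωC
Y = (0.01618 − j0.009728) S
|Y| = 0.01888 S → |Z| = 1/|Y| = 52.97 Ω, ∠Z = −∠Y = 31.01°

52.97 Ω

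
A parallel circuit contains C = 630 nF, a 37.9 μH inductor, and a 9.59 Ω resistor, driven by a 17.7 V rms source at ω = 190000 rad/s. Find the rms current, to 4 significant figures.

1.877 A

X_L = ωL = 7.201 Ω
X_C = 1/(ωC) = 8.354 Ω
Parallel: admittances add. Y = 1/R + 1/(jωL) + jωC
Y = (0.1043 − j0.01917) S
|Y| = 0.1060 S → |Z| = 1/|Y| = 9.432 Ω, ∠Z = −∠Y = 10.42°
I = V/|Z| = 17.7/9.432 = 1.877 A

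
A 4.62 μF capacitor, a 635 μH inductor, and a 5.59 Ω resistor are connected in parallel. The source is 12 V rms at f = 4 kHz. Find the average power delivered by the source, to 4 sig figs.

ω = 2πf = 25130 rad/s
X_L = ωL = 15.96 Ω
X_C = 1/(ωC) = 8.612 Ω
Parallel: admittances add. Y = 1/R + 1/(jωL) + jωC
Y = (0.1789 + j0.05345) S
|Y| = 0.1867 S → |Z| = 1/|Y| = 5.356 Ω, ∠Z = −∠Y = -16.64°
I = V/|Z| = 2.240 A
P = VI cos φ = 12 × 2.240 × cos(-16.64°) = 25.76 W

25.76 W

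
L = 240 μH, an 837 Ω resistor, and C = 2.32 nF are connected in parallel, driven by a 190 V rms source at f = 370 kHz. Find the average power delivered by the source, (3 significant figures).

43.1 W

ω = 2πf = 2.325e+06 rad/s
X_L = ωL = 558 Ω
X_C = 1/(ωC) = 185 Ω
Parallel: admittances add. Y = 1/R + 1/(jωL) + jωC
Y = (0.00119 + j0.00360) S
|Y| = 0.00379 S → |Z| = 1/|Y| = 264 Ω, ∠Z = −∠Y = -71.6°
I = V/|Z| = 721 mA
P = VI cos φ = 190 × 0.721 × cos(-71.6°) = 43.1 W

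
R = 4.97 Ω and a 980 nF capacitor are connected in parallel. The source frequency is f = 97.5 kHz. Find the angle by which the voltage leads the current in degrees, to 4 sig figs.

ω = 2πf = 612600 rad/s
X_C = 1/(ωC) = 1.666 Ω
Parallel: admittances add. Y = 1/R + jωC
Y = (0.2012 + j0.6004) S
|Y| = 0.6332 S → |Z| = 1/|Y| = 1.579 Ω, ∠Z = −∠Y = -71.47°

-71.47°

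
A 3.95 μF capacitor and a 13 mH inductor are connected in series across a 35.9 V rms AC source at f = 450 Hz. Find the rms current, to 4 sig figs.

680.2 mA

ω = 2πf = 2827 rad/s
X_L = ωL = 36.76 Ω
X_C = 1/(ωC) = 89.54 Ω
Net reactance X = X_L − X_C = -52.78 Ω
Z = − j52.78 Ω
|Z| = √(0² + 52.78²) = 52.78 Ω
I = V/|Z| = 35.9/52.78 = 680.2 mA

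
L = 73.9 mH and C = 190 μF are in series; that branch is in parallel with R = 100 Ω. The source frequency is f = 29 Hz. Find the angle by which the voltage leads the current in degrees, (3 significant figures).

-81.2°

ω = 2πf = 182.2 rad/s
X_L = ωL = 13.5 Ω
X_C = 1/(ωC) = 28.9 Ω
Branch 1: Z₁ = R = 100 Ω
Branch 2 (series LC): Z₂ = j(X_L − X_C) = −j15.4 Ω
Parallel: Z = Z₁Z₂/(Z₁+Z₂), |Z| = 15.2 Ω, ∠Z = -81.2°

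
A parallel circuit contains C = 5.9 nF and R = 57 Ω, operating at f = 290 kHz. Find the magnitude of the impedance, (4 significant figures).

ω = 2πf = 1.822e+06 rad/s
X_C = 1/(ωC) = 93.02 Ω
Parallel: admittances add. Y = 1/R + jωC
Y = (0.01754 + j0.01075) S
|Y| = 0.02058 S → |Z| = 1/|Y| = 48.60 Ω, ∠Z = −∠Y = -31.50°

48.60 Ω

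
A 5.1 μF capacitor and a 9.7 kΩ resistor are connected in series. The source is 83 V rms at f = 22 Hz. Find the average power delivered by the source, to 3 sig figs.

695 mW

ω = 2πf = 138.2 rad/s
X_C = 1/(ωC) = 1420 Ω
Z = 9700 − j1420 Ω
|Z| = √(9700² + 1420²) = 9800 Ω
∠Z = arctan(-1420/9700) = -8.32°
I = V/|Z| = 8.47 mA
P = VI cos φ = 83 × 0.00847 × cos(-8.32°) = 695 mW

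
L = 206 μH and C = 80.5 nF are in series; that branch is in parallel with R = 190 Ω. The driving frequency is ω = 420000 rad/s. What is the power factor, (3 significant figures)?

0.287

X_L = ωL = 86.5 Ω
X_C = 1/(ωC) = 29.6 Ω
Branch 1: Z₁ = R = 190 Ω
Branch 2 (series LC): Z₂ = j(X_L − X_C) = j56.9 Ω
Parallel: Z = Z₁Z₂/(Z₁+Z₂), |Z| = 54.5 Ω, ∠Z = 73.3°
cos φ = cos(73.3°) = 0.287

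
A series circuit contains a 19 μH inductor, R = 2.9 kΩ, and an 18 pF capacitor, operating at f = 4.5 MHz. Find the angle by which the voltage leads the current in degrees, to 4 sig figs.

-26.21°

ω = 2πf = 2.827e+07 rad/s
X_L = ωL = 537.2 Ω
X_C = 1/(ωC) = 1965 Ω
Net reactance X = X_L − X_C = -1428 Ω
Z = 2900 − j1428 Ω
|Z| = √(2900² + 1428²) = 3232 Ω
∠Z = arctan(-1428/2900) = -26.21°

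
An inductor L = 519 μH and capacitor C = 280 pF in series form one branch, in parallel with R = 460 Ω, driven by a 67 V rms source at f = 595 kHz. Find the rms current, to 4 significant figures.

160.8 mA

ω = 2πf = 3.738e+06 rad/s
X_L = ωL = 1940 Ω
X_C = 1/(ωC) = 955.3 Ω
Branch 1: Z₁ = R = 460.0 Ω
Branch 2 (series LC): Z₂ = j(X_L − X_C) = j985.0 Ω
Parallel: Z = Z₁Z₂/(Z₁+Z₂), |Z| = 416.8 Ω, ∠Z = 25.03°
I = V/|Z| = 67/416.8 = 160.8 mA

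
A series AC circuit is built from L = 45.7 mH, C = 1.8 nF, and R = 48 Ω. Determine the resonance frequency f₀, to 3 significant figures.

ω₀ = 1/√(LC) = 1/√(0.0457 × 1.8e-09) = 110300 rad/s
f₀ = ω₀/(2π) = 17.5 kHz

17.5 kHz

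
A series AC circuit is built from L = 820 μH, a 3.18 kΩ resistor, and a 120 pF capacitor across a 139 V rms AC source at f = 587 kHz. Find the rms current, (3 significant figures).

42.5 mA

ω = 2πf = 3.688e+06 rad/s
X_L = ωL = 3020 Ω
X_C = 1/(ωC) = 2260 Ω
Net reactance X = X_L − X_C = 765 Ω
Z = 3180 + j765 Ω
|Z| = √(3180² + 765²) = 3270 Ω
I = V/|Z| = 139/3270 = 42.5 mA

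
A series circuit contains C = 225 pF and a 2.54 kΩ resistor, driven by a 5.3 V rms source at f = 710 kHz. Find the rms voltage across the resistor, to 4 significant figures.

4.934 V

ω = 2πf = 4.461e+06 rad/s
X_C = 1/(ωC) = 996.3 Ω
Z = 2540 − j996.3 Ω
|Z| = √(2540² + 996.3²) = 2728 Ω
I = V/|Z| = 1.943 mA
V_R = I·|Z_R| = 0.001943 × 2540 = 4.934 V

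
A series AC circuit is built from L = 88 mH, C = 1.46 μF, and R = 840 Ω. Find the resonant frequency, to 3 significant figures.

ω₀ = 1/√(LC) = 1/√(0.088 × 1.46e-06) = 2790 rad/s
f₀ = ω₀/(2π) = 444 Hz

444 Hz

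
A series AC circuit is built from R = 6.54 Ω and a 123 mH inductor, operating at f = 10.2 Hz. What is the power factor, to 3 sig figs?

ω = 2πf = 64.09 rad/s
X_L = ωL = 7.88 Ω
Z = 6.54 + j7.88 Ω
|Z| = √(6.54² + 7.88²) = 10.2 Ω
∠Z = arctan(7.88/6.54) = 50.3°
cos φ = cos(50.3°) = 0.639

0.639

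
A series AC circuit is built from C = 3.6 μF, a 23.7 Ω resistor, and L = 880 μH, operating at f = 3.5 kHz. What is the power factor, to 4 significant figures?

0.9621

ω = 2πf = 21990 rad/s
X_L = ωL = 19.35 Ω
X_C = 1/(ωC) = 12.63 Ω
Net reactance X = X_L − X_C = 6.721 Ω
Z = 23.70 + j6.721 Ω
|Z| = √(23.70² + 6.721²) = 24.63 Ω
∠Z = arctan(6.721/23.70) = 15.83°
cos φ = cos(15.83°) = 0.9621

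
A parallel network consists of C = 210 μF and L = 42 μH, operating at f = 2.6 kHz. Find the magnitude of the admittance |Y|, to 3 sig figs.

ω = 2πf = 16340 rad/s
X_L = ωL = 0.686 Ω
X_C = 1/(ωC) = 0.291 Ω
Parallel: admittances add. Y = 1/(jωL) + jωC
Y = (0 + j1.97) S
|Y| = 1.97 S → |Z| = 1/|Y| = 0.507 Ω, ∠Z = −∠Y = -90.0°

1.97 S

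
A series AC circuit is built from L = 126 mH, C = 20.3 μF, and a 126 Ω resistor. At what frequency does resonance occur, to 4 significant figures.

99.51 Hz

ω₀ = 1/√(LC) = 1/√(0.126 × 2.03e-05) = 625.3 rad/s
f₀ = ω₀/(2π) = 99.51 Hz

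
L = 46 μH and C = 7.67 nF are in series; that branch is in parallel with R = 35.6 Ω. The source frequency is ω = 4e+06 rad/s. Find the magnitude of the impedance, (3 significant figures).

34.7 Ω

X_L = ωL = 184 Ω
X_C = 1/(ωC) = 32.6 Ω
Branch 1: Z₁ = R = 35.6 Ω
Branch 2 (series LC): Z₂ = j(X_L − X_C) = j151 Ω
Parallel: Z = Z₁Z₂/(Z₁+Z₂), |Z| = 34.7 Ω, ∠Z = 13.2°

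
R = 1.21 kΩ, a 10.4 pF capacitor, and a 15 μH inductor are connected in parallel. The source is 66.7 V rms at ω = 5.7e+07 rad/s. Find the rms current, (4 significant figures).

67.22 mA

X_L = ωL = 855.0 Ω
X_C = 1/(ωC) = 1687 Ω
Parallel: admittances add. Y = 1/R + 1/(jωL) + jωC
Y = (0.0008264 − j0.0005768) S
|Y| = 0.001008 S → |Z| = 1/|Y| = 992.2 Ω, ∠Z = −∠Y = 34.91°
I = V/|Z| = 66.7/992.2 = 67.22 mA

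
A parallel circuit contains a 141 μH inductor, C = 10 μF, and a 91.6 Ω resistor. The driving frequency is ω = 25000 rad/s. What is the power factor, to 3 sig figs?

X_L = ωL = 3.53 Ω
X_C = 1/(ωC) = 4.00 Ω
Parallel: admittances add. Y = 1/R + 1/(jωL) + jωC
Y = (0.0109 − j0.0337) S
|Y| = 0.0354 S → |Z| = 1/|Y| = 28.2 Ω, ∠Z = −∠Y = 72.0°
cos φ = cos(72.0°) = 0.308

0.308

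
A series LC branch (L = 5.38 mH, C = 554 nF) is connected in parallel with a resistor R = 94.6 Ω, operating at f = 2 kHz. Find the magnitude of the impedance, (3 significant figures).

ω = 2πf = 12570 rad/s
X_L = ωL = 67.6 Ω
X_C = 1/(ωC) = 144 Ω
Branch 1: Z₁ = R = 94.6 Ω
Branch 2 (series LC): Z₂ = j(X_L − X_C) = −j76.0 Ω
Parallel: Z = Z₁Z₂/(Z₁+Z₂), |Z| = 59.3 Ω, ∠Z = -51.2°

59.3 Ω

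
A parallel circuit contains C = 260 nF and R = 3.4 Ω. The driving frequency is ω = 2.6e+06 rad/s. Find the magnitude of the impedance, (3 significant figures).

X_C = 1/(ωC) = 1.48 Ω
Parallel: admittances add. Y = 1/R + jωC
Y = (0.294 + j0.676) S
|Y| = 0.737 S → |Z| = 1/|Y| = 1.36 Ω, ∠Z = −∠Y = -66.5°

1.36 Ω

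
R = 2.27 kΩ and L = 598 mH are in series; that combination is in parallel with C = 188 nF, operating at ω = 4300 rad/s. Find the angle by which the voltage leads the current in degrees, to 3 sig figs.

X_L = ωL = 2570 Ω
X_C = 1/(ωC) = 1240 Ω
Branch 1 (R+jX_L): Z₁ = 2270 + j2570 Ω, |Z₁| = 3430 Ω
Branch 2 (−jX_C): Z₂ = −j1240 Ω
Parallel: Z = Z₁Z₂/(Z₁+Z₂), |Z| = 1610 Ω, ∠Z = -71.9°

-71.9°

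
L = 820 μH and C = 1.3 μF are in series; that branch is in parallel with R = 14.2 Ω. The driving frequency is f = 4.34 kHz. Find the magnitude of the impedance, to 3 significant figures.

ω = 2πf = 27270 rad/s
X_L = ωL = 22.4 Ω
X_C = 1/(ωC) = 28.2 Ω
Branch 1: Z₁ = R = 14.2 Ω
Branch 2 (series LC): Z₂ = j(X_L − X_C) = −j5.85 Ω
Parallel: Z = Z₁Z₂/(Z₁+Z₂), |Z| = 5.41 Ω, ∠Z = -67.6°

5.41 Ω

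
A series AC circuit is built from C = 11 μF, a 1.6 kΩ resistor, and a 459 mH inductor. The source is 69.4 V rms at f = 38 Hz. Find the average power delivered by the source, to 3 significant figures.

ω = 2πf = 238.8 rad/s
X_L = ωL = 110 Ω
X_C = 1/(ωC) = 381 Ω
Net reactance X = X_L − X_C = -271 Ω
Z = 1600 − j271 Ω
|Z| = √(1600² + 271²) = 1620 Ω
∠Z = arctan(-271/1600) = -9.62°
I = V/|Z| = 42.8 mA
P = VI cos φ = 69.4 × 0.0428 × cos(-9.62°) = 2.93 W

2.93 W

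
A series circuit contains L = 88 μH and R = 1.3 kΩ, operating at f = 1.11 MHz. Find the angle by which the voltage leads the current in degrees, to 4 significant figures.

ω = 2πf = 6.974e+06 rad/s
X_L = ωL = 613.7 Ω
Z = 1300 + j613.7 Ω
|Z| = √(1300² + 613.7²) = 1438 Ω
∠Z = arctan(613.7/1300) = 25.27°

25.27°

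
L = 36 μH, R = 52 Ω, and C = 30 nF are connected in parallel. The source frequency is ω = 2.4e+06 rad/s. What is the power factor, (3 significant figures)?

0.303

X_L = ωL = 86.4 Ω
X_C = 1/(ωC) = 13.9 Ω
Parallel: admittances add. Y = 1/R + 1/(jωL) + jωC
Y = (0.0192 + j0.0604) S
|Y| = 0.0634 S → |Z| = 1/|Y| = 15.8 Ω, ∠Z = −∠Y = -72.3°
cos φ = cos(-72.3°) = 0.303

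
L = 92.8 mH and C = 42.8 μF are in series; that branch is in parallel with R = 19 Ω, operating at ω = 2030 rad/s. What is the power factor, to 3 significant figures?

0.994

X_L = ωL = 188 Ω
X_C = 1/(ωC) = 11.5 Ω
Branch 1: Z₁ = R = 19.0 Ω
Branch 2 (series LC): Z₂ = j(X_L − X_C) = j177 Ω
Parallel: Z = Z₁Z₂/(Z₁+Z₂), |Z| = 18.9 Ω, ∠Z = 6.13°
cos φ = cos(6.13°) = 0.994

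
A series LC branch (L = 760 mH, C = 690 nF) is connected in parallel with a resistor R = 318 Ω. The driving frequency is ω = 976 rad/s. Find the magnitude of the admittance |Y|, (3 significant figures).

3.42 mS

X_L = ωL = 742 Ω
X_C = 1/(ωC) = 1480 Ω
Branch 1: Z₁ = R = 318 Ω
Branch 2 (series LC): Z₂ = j(X_L − X_C) = −j743 Ω
Parallel: Z = Z₁Z₂/(Z₁+Z₂), |Z| = 292 Ω, ∠Z = -23.2°
|Y| = 1/|Z| = 3.42 mS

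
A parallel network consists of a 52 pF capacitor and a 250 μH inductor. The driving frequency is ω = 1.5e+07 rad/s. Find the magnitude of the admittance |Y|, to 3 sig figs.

513 μS

X_L = ωL = 3750 Ω
X_C = 1/(ωC) = 1280 Ω
Parallel: admittances add. Y = 1/(jωL) + jωC
Y = (0 + j0.000513) S
|Y| = 0.000513 S → |Z| = 1/|Y| = 1950 Ω, ∠Z = −∠Y = -90.0°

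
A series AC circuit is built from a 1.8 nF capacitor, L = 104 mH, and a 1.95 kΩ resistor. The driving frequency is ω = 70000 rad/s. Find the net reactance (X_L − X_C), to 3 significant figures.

-657 Ω

X_L = ωL = 7280 Ω
X_C = 1/(ωC) = 7940 Ω
X = 7280 − 7940 = -657 Ω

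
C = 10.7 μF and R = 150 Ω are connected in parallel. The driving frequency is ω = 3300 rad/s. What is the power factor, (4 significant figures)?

0.1855

X_C = 1/(ωC) = 28.32 Ω
Parallel: admittances add. Y = 1/R + jωC
Y = (0.006667 + j0.03531) S
|Y| = 0.03593 S → |Z| = 1/|Y| = 27.83 Ω, ∠Z = −∠Y = -79.31°
cos φ = cos(-79.31°) = 0.1855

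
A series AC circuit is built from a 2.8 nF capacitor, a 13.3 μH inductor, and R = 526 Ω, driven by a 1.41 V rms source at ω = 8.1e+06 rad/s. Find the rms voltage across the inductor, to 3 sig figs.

0.287 V

X_L = ωL = 108 Ω
X_C = 1/(ωC) = 44.1 Ω
Net reactance X = X_L − X_C = 63.6 Ω
Z = 526 + j63.6 Ω
|Z| = √(526² + 63.6²) = 530 Ω
I = V/|Z| = 2.66 mA
V_L = I·|Z_L| = 0.00266 × 108 = 0.287 V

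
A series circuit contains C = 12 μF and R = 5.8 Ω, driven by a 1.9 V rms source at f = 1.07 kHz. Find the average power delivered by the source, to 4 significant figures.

ω = 2πf = 6723 rad/s
X_C = 1/(ωC) = 12.40 Ω
Z = 5.800 − j12.40 Ω
|Z| = √(5.800² + 12.40²) = 13.69 Ω
∠Z = arctan(-12.40/5.800) = -64.92°
I = V/|Z| = 138.8 mA
P = VI cos φ = 1.9 × 0.1388 × cos(-64.92°) = 111.8 mW

111.8 mW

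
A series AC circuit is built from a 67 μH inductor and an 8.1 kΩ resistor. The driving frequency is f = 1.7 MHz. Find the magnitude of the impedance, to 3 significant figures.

ω = 2πf = 1.068e+07 rad/s
X_L = ωL = 716 Ω
Z = 8100 + j716 Ω
|Z| = √(8100² + 716²) = 8130 Ω

8130 Ω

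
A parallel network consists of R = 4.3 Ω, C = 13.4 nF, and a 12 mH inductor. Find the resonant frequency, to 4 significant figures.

12.55 kHz

ω₀ = 1/√(LC) = 1/√(0.012 × 1.34e-08) = 78860 rad/s
f₀ = ω₀/(2π) = 12.55 kHz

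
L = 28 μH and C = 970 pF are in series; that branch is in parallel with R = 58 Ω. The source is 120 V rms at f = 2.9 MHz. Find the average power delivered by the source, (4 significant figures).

ω = 2πf = 1.822e+07 rad/s
X_L = ωL = 510.2 Ω
X_C = 1/(ωC) = 56.58 Ω
Branch 1: Z₁ = R = 58.00 Ω
Branch 2 (series LC): Z₂ = j(X_L − X_C) = j453.6 Ω
Parallel: Z = Z₁Z₂/(Z₁+Z₂), |Z| = 57.53 Ω, ∠Z = 7.286°
I = V/|Z| = 2.086 A
P = VI cos φ = 120 × 2.086 × cos(7.286°) = 248.3 W

248.3 W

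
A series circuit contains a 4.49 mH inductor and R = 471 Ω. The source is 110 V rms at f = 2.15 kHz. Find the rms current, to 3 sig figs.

ω = 2πf = 13510 rad/s
X_L = ωL = 60.7 Ω
Z = 471 + j60.7 Ω
|Z| = √(471² + 60.7²) = 475 Ω
I = V/|Z| = 110/475 = 232 mA

232 mA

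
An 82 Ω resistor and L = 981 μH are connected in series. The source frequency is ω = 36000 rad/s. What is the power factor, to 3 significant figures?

X_L = ωL = 35.3 Ω
Z = 82.0 + j35.3 Ω
|Z| = √(82.0² + 35.3²) = 89.3 Ω
∠Z = arctan(35.3/82.0) = 23.3°
cos φ = cos(23.3°) = 0.918

0.918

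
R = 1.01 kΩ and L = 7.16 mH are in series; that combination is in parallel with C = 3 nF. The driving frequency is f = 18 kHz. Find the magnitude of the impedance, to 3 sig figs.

1610 Ω

ω = 2πf = 113100 rad/s
X_L = ωL = 810 Ω
X_C = 1/(ωC) = 2950 Ω
Branch 1 (R+jX_L): Z₁ = 1010 + j810 Ω, |Z₁| = 1290 Ω
Branch 2 (−jX_C): Z₂ = −j2950 Ω
Parallel: Z = Z₁Z₂/(Z₁+Z₂), |Z| = 1610 Ω, ∠Z = 13.4°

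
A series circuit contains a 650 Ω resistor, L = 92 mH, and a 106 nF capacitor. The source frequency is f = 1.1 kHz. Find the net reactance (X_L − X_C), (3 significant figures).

ω = 2πf = 6912 rad/s
X_L = ωL = 636 Ω
X_C = 1/(ωC) = 1360 Ω
X = 636 − 1360 = -729 Ω

-729 Ω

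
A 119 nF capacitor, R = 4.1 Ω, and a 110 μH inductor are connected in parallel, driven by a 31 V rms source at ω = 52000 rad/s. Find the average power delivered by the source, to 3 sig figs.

234 W

X_L = ωL = 5.72 Ω
X_C = 1/(ωC) = 162 Ω
Parallel: admittances add. Y = 1/R + 1/(jωL) + jωC
Y = (0.244 − j0.169) S
|Y| = 0.297 S → |Z| = 1/|Y| = 3.37 Ω, ∠Z = −∠Y = 34.7°
I = V/|Z| = 9.19 A
P = VI cos φ = 31 × 9.19 × cos(34.7°) = 234 W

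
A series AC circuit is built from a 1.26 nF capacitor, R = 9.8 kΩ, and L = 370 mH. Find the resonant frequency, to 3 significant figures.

7.37 kHz

ω₀ = 1/√(LC) = 1/√(0.37 × 1.26e-09) = 46310 rad/s
f₀ = ω₀/(2π) = 7.37 kHz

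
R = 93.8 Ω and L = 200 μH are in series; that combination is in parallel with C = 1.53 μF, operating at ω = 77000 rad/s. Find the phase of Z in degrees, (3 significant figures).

X_L = ωL = 15.4 Ω
X_C = 1/(ωC) = 8.49 Ω
Branch 1 (R+jX_L): Z₁ = 93.8 + j15.4 Ω, |Z₁| = 95.1 Ω
Branch 2 (−jX_C): Z₂ = −j8.49 Ω
Parallel: Z = Z₁Z₂/(Z₁+Z₂), |Z| = 8.58 Ω, ∠Z = -84.9°

-84.9°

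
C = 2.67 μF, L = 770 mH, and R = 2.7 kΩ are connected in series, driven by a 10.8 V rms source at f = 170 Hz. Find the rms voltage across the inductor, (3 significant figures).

ω = 2πf = 1068 rad/s
X_L = ωL = 822 Ω
X_C = 1/(ωC) = 351 Ω
Net reactance X = X_L − X_C = 472 Ω
Z = 2700 + j472 Ω
|Z| = √(2700² + 472²) = 2740 Ω
I = V/|Z| = 3.94 mA
V_L = I·|Z_L| = 0.00394 × 822 = 3.24 V

3.24 V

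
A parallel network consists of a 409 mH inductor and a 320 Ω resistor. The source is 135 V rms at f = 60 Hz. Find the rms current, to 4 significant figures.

971.9 mA

ω = 2πf = 377.0 rad/s
X_L = ωL = 154.2 Ω
Parallel: admittances add. Y = 1/R + 1/(jωL)
Y = (0.003125 − j0.006486) S
|Y| = 0.007199 S → |Z| = 1/|Y| = 138.9 Ω, ∠Z = −∠Y = 64.27°
I = V/|Z| = 135/138.9 = 971.9 mA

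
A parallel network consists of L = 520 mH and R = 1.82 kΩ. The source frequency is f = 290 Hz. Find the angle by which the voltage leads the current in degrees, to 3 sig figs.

62.5°

ω = 2πf = 1822 rad/s
X_L = ωL = 948 Ω
Parallel: admittances add. Y = 1/R + 1/(jωL)
Y = (0.000549 − j0.00106) S
|Y| = 0.00119 S → |Z| = 1/|Y| = 840 Ω, ∠Z = −∠Y = 62.5°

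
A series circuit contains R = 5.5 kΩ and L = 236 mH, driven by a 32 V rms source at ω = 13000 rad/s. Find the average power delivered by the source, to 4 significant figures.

142.0 mW

X_L = ωL = 3068 Ω
Z = 5500 + j3068 Ω
|Z| = √(5500² + 3068²) = 6298 Ω
∠Z = arctan(3068/5500) = 29.15°
I = V/|Z| = 5.081 mA
P = VI cos φ = 32 × 0.005081 × cos(29.15°) = 142.0 mW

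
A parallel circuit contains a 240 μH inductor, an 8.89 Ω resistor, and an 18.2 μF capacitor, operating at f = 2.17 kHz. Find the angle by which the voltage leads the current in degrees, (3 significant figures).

27.1°

ω = 2πf = 13630 rad/s
X_L = ωL = 3.27 Ω
X_C = 1/(ωC) = 4.03 Ω
Parallel: admittances add. Y = 1/R + 1/(jωL) + jωC
Y = (0.112 − j0.0574) S
|Y| = 0.126 S → |Z| = 1/|Y| = 7.92 Ω, ∠Z = −∠Y = 27.1°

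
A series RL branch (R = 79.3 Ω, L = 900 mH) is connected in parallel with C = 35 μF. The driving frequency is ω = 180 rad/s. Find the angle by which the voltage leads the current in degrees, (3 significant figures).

-28.4°

X_L = ωL = 162 Ω
X_C = 1/(ωC) = 159 Ω
Branch 1 (R+jX_L): Z₁ = 79.3 + j162 Ω, |Z₁| = 180 Ω
Branch 2 (−jX_C): Z₂ = −j159 Ω
Parallel: Z = Z₁Z₂/(Z₁+Z₂), |Z| = 361 Ω, ∠Z = -28.4°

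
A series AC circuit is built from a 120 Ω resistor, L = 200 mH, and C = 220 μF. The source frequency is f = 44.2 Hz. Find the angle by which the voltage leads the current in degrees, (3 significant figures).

18.1°

ω = 2πf = 277.7 rad/s
X_L = ωL = 55.5 Ω
X_C = 1/(ωC) = 16.4 Ω
Net reactance X = X_L − X_C = 39.2 Ω
Z = 120 + j39.2 Ω
|Z| = √(120² + 39.2²) = 126 Ω
∠Z = arctan(39.2/120) = 18.1°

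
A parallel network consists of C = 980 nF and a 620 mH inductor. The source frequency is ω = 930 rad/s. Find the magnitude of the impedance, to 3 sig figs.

1220 Ω

X_L = ωL = 577 Ω
X_C = 1/(ωC) = 1100 Ω
Parallel: admittances add. Y = 1/(jωL) + jωC
Y = (0 − j0.000823) S
|Y| = 0.000823 S → |Z| = 1/|Y| = 1220 Ω, ∠Z = −∠Y = 90.0°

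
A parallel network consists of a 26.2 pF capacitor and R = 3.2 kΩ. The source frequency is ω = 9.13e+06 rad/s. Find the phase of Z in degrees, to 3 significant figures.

-37.4°

X_C = 1/(ωC) = 4180 Ω
Parallel: admittances add. Y = 1/R + jωC
Y = (0.000313 + j0.000239) S
|Y| = 0.000394 S → |Z| = 1/|Y| = 2540 Ω, ∠Z = −∠Y = -37.4°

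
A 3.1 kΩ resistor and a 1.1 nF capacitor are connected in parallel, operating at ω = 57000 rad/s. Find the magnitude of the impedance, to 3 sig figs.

X_C = 1/(ωC) = 15900 Ω
Parallel: admittances add. Y = 1/R + jωC
Y = (0.000323 + j6.27e-05) S
|Y| = 0.000329 S → |Z| = 1/|Y| = 3040 Ω, ∠Z = −∠Y = -11.0°

3040 Ω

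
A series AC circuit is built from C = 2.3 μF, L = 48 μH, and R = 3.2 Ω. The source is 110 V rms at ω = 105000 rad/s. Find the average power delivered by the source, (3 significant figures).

X_L = ωL = 5.04 Ω
X_C = 1/(ωC) = 4.14 Ω
Net reactance X = X_L − X_C = 0.899 Ω
Z = 3.20 + j0.899 Ω
|Z| = √(3.20² + 0.899²) = 3.32 Ω
∠Z = arctan(0.899/3.20) = 15.7°
I = V/|Z| = 33.1 A
P = VI cos φ = 110 × 33.1 × cos(15.7°) = 3.50 kW

3.50 kW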